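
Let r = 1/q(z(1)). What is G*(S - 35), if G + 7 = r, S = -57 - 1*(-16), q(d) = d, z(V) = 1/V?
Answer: 456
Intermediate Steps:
z(V) = 1/V
S = -41 (S = -57 + 16 = -41)
r = 1 (r = 1/(1/1) = 1/1 = 1)
G = -6 (G = -7 + 1 = -6)
G*(S - 35) = -6*(-41 - 35) = -6*(-76) = 456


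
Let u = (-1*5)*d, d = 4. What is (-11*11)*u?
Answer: 2420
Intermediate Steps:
u = -20 (u = -1*5*4 = -5*4 = -20)
(-11*11)*u = -11*11*(-20) = -121*(-20) = 2420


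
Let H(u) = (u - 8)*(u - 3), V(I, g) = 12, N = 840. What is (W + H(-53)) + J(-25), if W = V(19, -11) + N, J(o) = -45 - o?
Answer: 4248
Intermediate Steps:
H(u) = (-8 + u)*(-3 + u)
W = 852 (W = 12 + 840 = 852)
(W + H(-53)) + J(-25) = (852 + (24 + (-53)**2 - 11*(-53))) + (-45 - 1*(-25)) = (852 + (24 + 2809 + 583)) + (-45 + 25) = (852 + 3416) - 20 = 4268 - 20 = 4248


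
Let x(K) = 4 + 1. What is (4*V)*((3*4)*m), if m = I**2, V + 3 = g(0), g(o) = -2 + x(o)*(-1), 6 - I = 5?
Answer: -480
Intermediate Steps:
x(K) = 5
I = 1 (I = 6 - 1*5 = 6 - 5 = 1)
g(o) = -7 (g(o) = -2 + 5*(-1) = -2 - 5 = -7)
V = -10 (V = -3 - 7 = -10)
m = 1 (m = 1**2 = 1)
(4*V)*((3*4)*m) = (4*(-10))*((3*4)*1) = -480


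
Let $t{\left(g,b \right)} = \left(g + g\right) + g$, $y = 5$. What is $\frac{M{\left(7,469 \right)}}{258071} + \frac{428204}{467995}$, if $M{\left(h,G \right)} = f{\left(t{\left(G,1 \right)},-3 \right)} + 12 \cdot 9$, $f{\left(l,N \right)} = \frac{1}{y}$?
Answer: $\frac{10050697413}{10979630695} \approx 0.91539$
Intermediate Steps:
$t{\left(g,b \right)} = 3 g$ ($t{\left(g,b \right)} = 2 g + g = 3 g$)
$f{\left(l,N \right)} = \frac{1}{5}$
$M{\left(h,G \right)} = \frac{541}{5}$ ($M{\left(h,G \right)} = \frac{1}{5} + 12 \cdot 9 = \frac{1}{5} + 108 = \frac{541}{5}$)
$\frac{M{\left(7,469 \right)}}{258071} + \frac{428204}{467995} = \frac{541}{5 \cdot 258071} + \frac{428204}{467995} = \frac{541}{5} \cdot \frac{1}{258071} + 428204 \cdot \frac{1}{467995} = \frac{541}{1290355} + \frac{428204}{467995} = \frac{10050697413}{10979630695}$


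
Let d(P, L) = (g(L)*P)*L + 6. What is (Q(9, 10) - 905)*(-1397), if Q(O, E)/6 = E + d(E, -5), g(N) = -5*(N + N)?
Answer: 22085173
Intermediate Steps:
g(N) = -10*N
d(P, L) = 6 - 10*P*L² (d(P, L) = ((-10*L)*P)*L + 6 = (-10*L*P)*L + 6 = -10*P*L² + 6 = 6 - 10*P*L²)
Q(O, E) = 36 - 1494*E (Q(O, E) = 6*(E + (6 - 10*E*(-5)²)) = 6*(E + (6 - 10*E*25)) = 6*(E + (6 - 250*E)) = 6*(6 - 249*E) = 36 - 1494*E)
(Q(9, 10) - 905)*(-1397) = ((36 - 1494*10) - 905)*(-1397) = ((36 - 14940) - 905)*(-1397) = (-14904 - 905)*(-1397) = -15809*(-1397) = 22085173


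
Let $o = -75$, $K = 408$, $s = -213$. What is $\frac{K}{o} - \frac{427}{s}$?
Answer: $- \frac{18293}{5325} \approx -3.4353$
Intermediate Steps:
$\frac{K}{o} - \frac{427}{s} = \frac{408}{-75} - \frac{427}{-213} = 408 \left(- \frac{1}{75}\right) - - \frac{427}{213} = - \frac{136}{25} + \frac{427}{213} = - \frac{18293}{5325}$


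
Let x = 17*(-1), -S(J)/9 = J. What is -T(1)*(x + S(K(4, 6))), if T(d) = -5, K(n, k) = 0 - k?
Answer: 185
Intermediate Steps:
K(n, k) = -k
S(J) = -9*J
x = -17
-T(1)*(x + S(K(4, 6))) = -(-5)*(-17 - (-9)*6) = -(-5)*(-17 - 9*(-6)) = -(-5)*(-17 + 54) = -(-5)*37 = -1*(-185) = 185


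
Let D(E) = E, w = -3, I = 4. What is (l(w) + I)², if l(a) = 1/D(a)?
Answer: 121/9 ≈ 13.444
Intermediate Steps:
l(a) = 1/a
(l(w) + I)² = (1/(-3) + 4)² = (-⅓ + 4)² = (11/3)² = 121/9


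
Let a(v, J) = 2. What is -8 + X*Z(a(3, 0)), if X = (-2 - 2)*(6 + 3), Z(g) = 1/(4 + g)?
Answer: -14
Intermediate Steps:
X = -36 (X = -4*9 = -36)
-8 + X*Z(a(3, 0)) = -8 - 36/(4 + 2) = -8 - 36/6 = -8 - 36*1/6 = -8 - 6 = -14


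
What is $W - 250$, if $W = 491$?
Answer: $241$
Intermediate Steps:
$W - 250 = 491 - 250 = 241$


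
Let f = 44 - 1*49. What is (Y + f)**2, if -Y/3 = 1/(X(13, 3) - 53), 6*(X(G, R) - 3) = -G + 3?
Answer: 586756/24025 ≈ 24.423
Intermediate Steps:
X(G, R) = 7/2 - G/6 (X(G, R) = 3 + (-G + 3)/6 = 3 + (3 - G)/6 = 3 + (1/2 - G/6) = 7/2 - G/6)
f = -5 (f = 44 - 49 = -5)
Y = 9/155 (Y = -3/((7/2 - 1/6*13) - 53) = -3/((7/2 - 13/6) - 53) = -3/(4/3 - 53) = -3/(-155/3) = -3*(-3/155) = 9/155 ≈ 0.058065)
(Y + f)**2 = (9/155 - 5)**2 = (-766/155)**2 = 586756/24025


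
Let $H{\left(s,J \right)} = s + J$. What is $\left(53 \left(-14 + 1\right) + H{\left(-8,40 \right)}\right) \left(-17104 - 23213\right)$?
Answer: $26488269$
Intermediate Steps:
$H{\left(s,J \right)} = J + s$
$\left(53 \left(-14 + 1\right) + H{\left(-8,40 \right)}\right) \left(-17104 - 23213\right) = \left(53 \left(-14 + 1\right) + \left(40 - 8\right)\right) \left(-17104 - 23213\right) = \left(53 \left(-13\right) + 32\right) \left(-40317\right) = \left(-689 + 32\right) \left(-40317\right) = \left(-657\right) \left(-40317\right) = 26488269$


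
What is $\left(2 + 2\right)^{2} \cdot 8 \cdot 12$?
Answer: $1536$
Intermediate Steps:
$\left(2 + 2\right)^{2} \cdot 8 \cdot 12 = 4^{2} \cdot 8 \cdot 12 = 16 \cdot 8 \cdot 12 = 128 \cdot 12 = 1536$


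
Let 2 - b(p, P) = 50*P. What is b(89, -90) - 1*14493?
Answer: -9991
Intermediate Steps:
b(p, P) = 2 - 50*P
b(89, -90) - 1*14493 = (2 - 50*(-90)) - 1*14493 = (2 + 4500) - 14493 = 4502 - 14493 = -9991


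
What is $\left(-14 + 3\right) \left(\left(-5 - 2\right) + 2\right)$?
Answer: $55$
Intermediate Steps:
$\left(-14 + 3\right) \left(\left(-5 - 2\right) + 2\right) = - 11 \left(-7 + 2\right) = \left(-11\right) \left(-5\right) = 55$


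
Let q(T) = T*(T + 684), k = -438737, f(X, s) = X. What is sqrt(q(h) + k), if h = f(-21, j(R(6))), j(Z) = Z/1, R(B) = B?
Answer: 2*I*sqrt(113165) ≈ 672.8*I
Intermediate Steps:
j(Z) = Z (j(Z) = Z*1 = Z)
h = -21
q(T) = T*(684 + T)
sqrt(q(h) + k) = sqrt(-21*(684 - 21) - 438737) = sqrt(-21*663 - 438737) = sqrt(-13923 - 438737) = sqrt(-452660) = 2*I*sqrt(113165)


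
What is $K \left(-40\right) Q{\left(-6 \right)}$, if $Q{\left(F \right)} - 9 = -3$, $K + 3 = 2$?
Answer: $240$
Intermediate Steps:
$K = -1$ ($K = -3 + 2 = -1$)
$Q{\left(F \right)} = 6$ ($Q{\left(F \right)} = 9 - 3 = 6$)
$K \left(-40\right) Q{\left(-6 \right)} = \left(-1\right) \left(-40\right) 6 = 40 \cdot 6 = 240$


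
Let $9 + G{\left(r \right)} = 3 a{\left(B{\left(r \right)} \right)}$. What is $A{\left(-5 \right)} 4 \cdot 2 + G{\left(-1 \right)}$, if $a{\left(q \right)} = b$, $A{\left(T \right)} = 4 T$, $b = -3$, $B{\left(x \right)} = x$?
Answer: $-178$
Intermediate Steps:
$a{\left(q \right)} = -3$
$G{\left(r \right)} = -18$ ($G{\left(r \right)} = -9 + 3 \left(-3\right) = -9 - 9 = -18$)
$A{\left(-5 \right)} 4 \cdot 2 + G{\left(-1 \right)} = 4 \left(-5\right) 4 \cdot 2 - 18 = \left(-20\right) 8 - 18 = -160 - 18 = -178$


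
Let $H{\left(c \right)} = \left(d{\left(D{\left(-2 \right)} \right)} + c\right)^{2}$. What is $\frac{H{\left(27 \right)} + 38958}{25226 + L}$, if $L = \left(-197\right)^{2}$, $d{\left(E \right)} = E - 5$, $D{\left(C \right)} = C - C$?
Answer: $\frac{39442}{64035} \approx 0.61594$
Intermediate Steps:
$D{\left(C \right)} = 0$
$d{\left(E \right)} = -5 + E$ ($d{\left(E \right)} = E - 5 = -5 + E$)
$L = 38809$
$H{\left(c \right)} = \left(-5 + c\right)^{2}$ ($H{\left(c \right)} = \left(\left(-5 + 0\right) + c\right)^{2} = \left(-5 + c\right)^{2}$)
$\frac{H{\left(27 \right)} + 38958}{25226 + L} = \frac{\left(-5 + 27\right)^{2} + 38958}{25226 + 38809} = \frac{22^{2} + 38958}{64035} = \left(484 + 38958\right) \frac{1}{64035} = 39442 \cdot \frac{1}{64035} = \frac{39442}{64035}$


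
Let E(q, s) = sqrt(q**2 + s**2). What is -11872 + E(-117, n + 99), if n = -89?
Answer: -11872 + sqrt(13789) ≈ -11755.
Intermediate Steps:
-11872 + E(-117, n + 99) = -11872 + sqrt((-117)**2 + (-89 + 99)**2) = -11872 + sqrt(13689 + 10**2) = -11872 + sqrt(13689 + 100) = -11872 + sqrt(13789)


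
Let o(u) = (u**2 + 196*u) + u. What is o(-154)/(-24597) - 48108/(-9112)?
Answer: 310913035/56031966 ≈ 5.5489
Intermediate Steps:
o(u) = u**2 + 197*u
o(-154)/(-24597) - 48108/(-9112) = -154*(197 - 154)/(-24597) - 48108/(-9112) = -154*43*(-1/24597) - 48108*(-1/9112) = -6622*(-1/24597) + 12027/2278 = 6622/24597 + 12027/2278 = 310913035/56031966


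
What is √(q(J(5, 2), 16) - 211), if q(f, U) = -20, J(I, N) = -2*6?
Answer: I*√231 ≈ 15.199*I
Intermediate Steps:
J(I, N) = -12
√(q(J(5, 2), 16) - 211) = √(-20 - 211) = √(-231) = I*√231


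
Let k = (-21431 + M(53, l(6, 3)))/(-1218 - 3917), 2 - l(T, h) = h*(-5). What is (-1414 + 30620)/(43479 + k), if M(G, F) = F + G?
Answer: 74986405/111643013 ≈ 0.67166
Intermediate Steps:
l(T, h) = 2 + 5*h (l(T, h) = 2 - h*(-5) = 2 - (-5)*h = 2 + 5*h)
k = 21361/5135 (k = (-21431 + ((2 + 5*3) + 53))/(-1218 - 3917) = (-21431 + ((2 + 15) + 53))/(-5135) = (-21431 + (17 + 53))*(-1/5135) = (-21431 + 70)*(-1/5135) = -21361*(-1/5135) = 21361/5135 ≈ 4.1599)
(-1414 + 30620)/(43479 + k) = (-1414 + 30620)/(43479 + 21361/5135) = 29206/(223286026/5135) = 29206*(5135/223286026) = 74986405/111643013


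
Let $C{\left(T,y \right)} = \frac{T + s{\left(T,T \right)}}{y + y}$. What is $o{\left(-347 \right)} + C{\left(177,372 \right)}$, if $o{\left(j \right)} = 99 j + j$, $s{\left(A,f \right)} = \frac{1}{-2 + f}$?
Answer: $- \frac{564738628}{16275} \approx -34700.0$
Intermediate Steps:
$C{\left(T,y \right)} = \frac{T + \frac{1}{-2 + T}}{2 y}$ ($C{\left(T,y \right)} = \frac{T + \frac{1}{-2 + T}}{y + y} = \frac{T + \frac{1}{-2 + T}}{2 y}$)
$o{\left(j \right)} = 100 j$
$o{\left(-347 \right)} + C{\left(177,372 \right)} = 100 \left(-347\right) + \frac{1 + 177 \left(-2 + 177\right)}{2 \cdot 372 \left(-2 + 177\right)} = -34700 + \frac{1}{2} \cdot \frac{1}{372} \cdot \frac{1}{175} \left(1 + 177 \cdot 175\right) = -34700 + \frac{1}{2} \cdot \frac{1}{372} \cdot \frac{1}{175} \left(1 + 30975\right) = -34700 + \frac{1}{2} \cdot \frac{1}{372} \cdot \frac{1}{175} \cdot 30976 = -34700 + \frac{3872}{16275} = - \frac{564738628}{16275}$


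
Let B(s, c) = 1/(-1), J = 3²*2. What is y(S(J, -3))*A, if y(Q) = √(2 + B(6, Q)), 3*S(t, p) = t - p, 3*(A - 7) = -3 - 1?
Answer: 17/3 ≈ 5.6667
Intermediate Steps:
J = 18 (J = 9*2 = 18)
B(s, c) = -1
A = 17/3 (A = 7 + (-3 - 1)/3 = 7 + (⅓)*(-4) = 7 - 4/3 = 17/3 ≈ 5.6667)
S(t, p) = -p/3 + t/3 (S(t, p) = (t - p)/3 = -p/3 + t/3)
y(Q) = 1 (y(Q) = √(2 - 1) = √1 = 1)
y(S(J, -3))*A = 1*(17/3) = 17/3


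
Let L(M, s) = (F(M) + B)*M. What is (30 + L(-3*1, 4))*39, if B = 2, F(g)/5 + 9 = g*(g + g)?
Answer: -4329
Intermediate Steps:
F(g) = -45 + 10*g² (F(g) = -45 + 5*(g*(g + g)) = -45 + 5*(g*(2*g)) = -45 + 5*(2*g²) = -45 + 10*g²)
L(M, s) = M*(-43 + 10*M²) (L(M, s) = ((-45 + 10*M²) + 2)*M = (-43 + 10*M²)*M = M*(-43 + 10*M²))
(30 + L(-3*1, 4))*39 = (30 + (-3*1)*(-43 + 10*(-3*1)²))*39 = (30 - 3*(-43 + 10*(-3)²))*39 = (30 - 3*(-43 + 10*9))*39 = (30 - 3*(-43 + 90))*39 = (30 - 3*47)*39 = (30 - 141)*39 = -111*39 = -4329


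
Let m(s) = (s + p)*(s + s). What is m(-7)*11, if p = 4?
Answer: 462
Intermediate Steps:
m(s) = 2*s*(4 + s) (m(s) = (s + 4)*(s + s) = (4 + s)*(2*s) = 2*s*(4 + s))
m(-7)*11 = (2*(-7)*(4 - 7))*11 = (2*(-7)*(-3))*11 = 42*11 = 462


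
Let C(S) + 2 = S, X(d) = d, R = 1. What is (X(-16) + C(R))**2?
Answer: 289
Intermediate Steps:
C(S) = -2 + S
(X(-16) + C(R))**2 = (-16 + (-2 + 1))**2 = (-16 - 1)**2 = (-17)**2 = 289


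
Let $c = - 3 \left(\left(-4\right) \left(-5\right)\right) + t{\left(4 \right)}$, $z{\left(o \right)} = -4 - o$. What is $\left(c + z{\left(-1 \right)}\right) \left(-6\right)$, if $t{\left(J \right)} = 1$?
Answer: $372$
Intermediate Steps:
$c = -59$ ($c = - 3 \left(\left(-4\right) \left(-5\right)\right) + 1 = \left(-3\right) 20 + 1 = -60 + 1 = -59$)
$\left(c + z{\left(-1 \right)}\right) \left(-6\right) = \left(-59 - 3\right) \left(-6\right) = \left(-62\right) \left(-6\right) = 372$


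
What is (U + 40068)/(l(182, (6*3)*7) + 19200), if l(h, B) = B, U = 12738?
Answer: 8801/3221 ≈ 2.7324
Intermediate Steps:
(U + 40068)/(l(182, (6*3)*7) + 19200) = (12738 + 40068)/((6*3)*7 + 19200) = 52806/(18*7 + 19200) = 52806/(126 + 19200) = 52806/19326 = 52806*(1/19326) = 8801/3221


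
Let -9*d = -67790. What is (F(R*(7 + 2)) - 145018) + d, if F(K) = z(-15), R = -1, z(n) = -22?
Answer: -1237570/9 ≈ -1.3751e+5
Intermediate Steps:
d = 67790/9 (d = -⅑*(-67790) = 67790/9 ≈ 7532.2)
F(K) = -22
(F(R*(7 + 2)) - 145018) + d = (-22 - 145018) + 67790/9 = -145040 + 67790/9 = -1237570/9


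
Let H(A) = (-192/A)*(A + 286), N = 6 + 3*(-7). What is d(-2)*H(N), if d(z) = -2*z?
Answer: 69376/5 ≈ 13875.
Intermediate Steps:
N = -15 (N = 6 - 21 = -15)
H(A) = -192*(286 + A)/A (H(A) = (-192/A)*(286 + A) = -192*(286 + A)/A)
d(-2)*H(N) = (-2*(-2))*(-192 - 54912/(-15)) = 4*(-192 - 54912*(-1/15)) = 4*(-192 + 18304/5) = 4*(17344/5) = 69376/5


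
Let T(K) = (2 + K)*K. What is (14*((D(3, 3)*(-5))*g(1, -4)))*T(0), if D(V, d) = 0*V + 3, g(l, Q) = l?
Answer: 0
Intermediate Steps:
T(K) = K*(2 + K)
D(V, d) = 3 (D(V, d) = 0 + 3 = 3)
(14*((D(3, 3)*(-5))*g(1, -4)))*T(0) = (14*((3*(-5))*1))*(0*(2 + 0)) = (14*(-15*1))*(0*2) = (14*(-15))*0 = -210*0 = 0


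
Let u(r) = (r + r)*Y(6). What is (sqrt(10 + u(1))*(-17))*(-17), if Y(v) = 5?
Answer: 578*sqrt(5) ≈ 1292.4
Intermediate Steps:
u(r) = 10*r (u(r) = (r + r)*5 = (2*r)*5 = 10*r)
(sqrt(10 + u(1))*(-17))*(-17) = (sqrt(10 + 10*1)*(-17))*(-17) = (sqrt(10 + 10)*(-17))*(-17) = (sqrt(20)*(-17))*(-17) = ((2*sqrt(5))*(-17))*(-17) = -34*sqrt(5)*(-17) = 578*sqrt(5)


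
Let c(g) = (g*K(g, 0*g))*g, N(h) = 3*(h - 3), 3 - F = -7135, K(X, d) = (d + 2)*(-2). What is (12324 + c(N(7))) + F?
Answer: 18886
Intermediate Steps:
K(X, d) = -4 - 2*d (K(X, d) = (2 + d)*(-2) = -4 - 2*d)
F = 7138 (F = 3 - 1*(-7135) = 3 + 7135 = 7138)
N(h) = -9 + 3*h (N(h) = 3*(-3 + h) = -9 + 3*h)
c(g) = -4*g² (c(g) = (g*(-4 - 0*g))*g = (g*(-4 - 2*0))*g = (g*(-4 + 0))*g = (g*(-4))*g = (-4*g)*g = -4*g²)
(12324 + c(N(7))) + F = (12324 - 4*(-9 + 3*7)²) + 7138 = (12324 - 4*(-9 + 21)²) + 7138 = (12324 - 4*12²) + 7138 = (12324 - 4*144) + 7138 = (12324 - 576) + 7138 = 11748 + 7138 = 18886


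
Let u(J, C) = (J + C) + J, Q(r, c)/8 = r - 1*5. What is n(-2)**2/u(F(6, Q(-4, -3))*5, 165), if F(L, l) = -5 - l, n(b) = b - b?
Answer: 0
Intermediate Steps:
Q(r, c) = -40 + 8*r (Q(r, c) = 8*(r - 1*5) = 8*(r - 5) = 8*(-5 + r) = -40 + 8*r)
n(b) = 0
u(J, C) = C + 2*J (u(J, C) = (C + J) + J = C + 2*J)
n(-2)**2/u(F(6, Q(-4, -3))*5, 165) = 0**2/(165 + 2*((-5 - (-40 + 8*(-4)))*5)) = 0/(165 + 2*((-5 - (-40 - 32))*5)) = 0/(165 + 2*((-5 - 1*(-72))*5)) = 0/(165 + 2*((-5 + 72)*5)) = 0/(165 + 2*(67*5)) = 0/(165 + 2*335) = 0/(165 + 670) = 0/835 = 0*(1/835) = 0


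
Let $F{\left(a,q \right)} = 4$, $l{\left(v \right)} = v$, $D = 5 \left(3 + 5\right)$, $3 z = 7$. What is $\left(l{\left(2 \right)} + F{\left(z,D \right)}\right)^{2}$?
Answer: $36$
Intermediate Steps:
$z = \frac{7}{3}$ ($z = \frac{1}{3} \cdot 7 = \frac{7}{3} \approx 2.3333$)
$D = 40$ ($D = 5 \cdot 8 = 40$)
$\left(l{\left(2 \right)} + F{\left(z,D \right)}\right)^{2} = \left(2 + 4\right)^{2} = 6^{2} = 36$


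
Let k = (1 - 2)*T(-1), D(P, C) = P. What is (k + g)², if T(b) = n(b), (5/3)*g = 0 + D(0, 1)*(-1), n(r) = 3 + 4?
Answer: 49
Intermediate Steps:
n(r) = 7
g = 0 (g = 3*(0 + 0*(-1))/5 = 3*(0 + 0)/5 = (⅗)*0 = 0)
T(b) = 7
k = -7 (k = (1 - 2)*7 = -1*7 = -7)
(k + g)² = (-7 + 0)² = (-7)² = 49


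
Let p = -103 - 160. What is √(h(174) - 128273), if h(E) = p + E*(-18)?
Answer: 2*I*√32917 ≈ 362.86*I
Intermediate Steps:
p = -263
h(E) = -263 - 18*E (h(E) = -263 + E*(-18) = -263 - 18*E)
√(h(174) - 128273) = √((-263 - 18*174) - 128273) = √((-263 - 3132) - 128273) = √(-3395 - 128273) = √(-131668) = 2*I*√32917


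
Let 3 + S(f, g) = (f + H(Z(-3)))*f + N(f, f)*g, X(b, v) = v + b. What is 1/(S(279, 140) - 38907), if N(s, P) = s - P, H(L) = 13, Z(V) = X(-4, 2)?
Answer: 1/42558 ≈ 2.3497e-5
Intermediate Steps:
X(b, v) = b + v
Z(V) = -2 (Z(V) = -4 + 2 = -2)
S(f, g) = -3 + f*(13 + f) (S(f, g) = -3 + ((f + 13)*f + (f - f)*g) = -3 + ((13 + f)*f + 0*g) = -3 + (f*(13 + f) + 0) = -3 + f*(13 + f))
1/(S(279, 140) - 38907) = 1/((-3 + 279**2 + 13*279) - 38907) = 1/((-3 + 77841 + 3627) - 38907) = 1/(81465 - 38907) = 1/42558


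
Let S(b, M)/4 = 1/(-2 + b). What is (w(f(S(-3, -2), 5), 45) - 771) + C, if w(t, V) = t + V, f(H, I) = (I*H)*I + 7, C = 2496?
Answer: 1757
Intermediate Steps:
S(b, M) = 4/(-2 + b)
f(H, I) = 7 + H*I**2 (f(H, I) = (H*I)*I + 7 = H*I**2 + 7 = 7 + H*I**2)
w(t, V) = V + t
(w(f(S(-3, -2), 5), 45) - 771) + C = ((45 + (7 + (4/(-2 - 3))*5**2)) - 771) + 2496 = ((45 + (7 + (4/(-5))*25)) - 771) + 2496 = ((45 + (7 + (4*(-1/5))*25)) - 771) + 2496 = ((45 + (7 - 4/5*25)) - 771) + 2496 = ((45 + (7 - 20)) - 771) + 2496 = ((45 - 13) - 771) + 2496 = (32 - 771) + 2496 = -739 + 2496 = 1757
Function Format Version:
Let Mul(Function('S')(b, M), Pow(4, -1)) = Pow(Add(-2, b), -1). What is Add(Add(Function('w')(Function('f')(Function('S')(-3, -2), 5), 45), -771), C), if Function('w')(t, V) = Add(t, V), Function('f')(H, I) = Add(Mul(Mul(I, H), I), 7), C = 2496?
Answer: 1757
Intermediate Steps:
Function('S')(b, M) = Mul(4, Pow(Add(-2, b), -1))
Function('f')(H, I) = Add(7, Mul(H, Pow(I, 2))) (Function('f')(H, I) = Add(Mul(Mul(H, I), I), 7) = Add(Mul(H, Pow(I, 2)), 7) = Add(7, Mul(H, Pow(I, 2))))
Function('w')(t, V) = Add(V, t)
Add(Add(Function('w')(Function('f')(Function('S')(-3, -2), 5), 45), -771), C) = Add(Add(Add(45, Add(7, Mul(Mul(4, Pow(Add(-2, -3), -1)), Pow(5, 2)))), -771), 2496) = Add(Add(Add(45, Add(7, Mul(Mul(4, Pow(-5, -1)), 25))), -771), 2496) = Add(Add(Add(45, Add(7, Mul(Mul(4, Rational(-1, 5)), 25))), -771), 2496) = Add(Add(Add(45, Add(7, Mul(Rational(-4, 5), 25))), -771), 2496) = Add(Add(Add(45, Add(7, -20)), -771), 2496) = Add(Add(Add(45, -13), -771), 2496) = Add(Add(32, -771), 2496) = Add(-739, 2496) = 1757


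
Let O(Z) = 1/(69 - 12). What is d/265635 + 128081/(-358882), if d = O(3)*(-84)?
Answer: -646443180961/1811300781330 ≈ -0.35689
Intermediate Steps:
O(Z) = 1/57
d = -28/19 (d = (1/57)*(-84) = -28/19 ≈ -1.4737)
d/265635 + 128081/(-358882) = -28/19/265635 + 128081/(-358882) = -28/19*1/265635 + 128081*(-1/358882) = -28/5047065 - 128081/358882 = -646443180961/1811300781330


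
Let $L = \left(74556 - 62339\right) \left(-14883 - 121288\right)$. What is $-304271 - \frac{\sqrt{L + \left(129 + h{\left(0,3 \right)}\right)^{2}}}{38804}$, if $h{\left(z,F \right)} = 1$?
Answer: $-304271 - \frac{i \sqrt{1663584207}}{38804} \approx -3.0427 \cdot 10^{5} - 1.0511 i$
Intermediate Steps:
$L = -1663601107$ ($L = 12217 \left(-136171\right) = -1663601107$)
$-304271 - \frac{\sqrt{L + \left(129 + h{\left(0,3 \right)}\right)^{2}}}{38804} = -304271 - \frac{\sqrt{-1663601107 + \left(129 + 1\right)^{2}}}{38804} = -304271 - \sqrt{-1663601107 + 130^{2}} \cdot \frac{1}{38804} = -304271 - \sqrt{-1663601107 + 16900} \cdot \frac{1}{38804} = -304271 - \sqrt{-1663584207} \cdot \frac{1}{38804} = -304271 - i \sqrt{1663584207} \cdot \frac{1}{38804} = -304271 - \frac{i \sqrt{1663584207}}{38804}$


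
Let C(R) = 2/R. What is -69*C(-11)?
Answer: 138/11 ≈ 12.545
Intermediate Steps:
-69*C(-11) = -138/(-11) = -138*(-1)/11 = -69*(-2/11) = 138/11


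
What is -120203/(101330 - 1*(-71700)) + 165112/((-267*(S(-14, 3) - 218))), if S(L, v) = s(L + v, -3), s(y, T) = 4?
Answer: 10850585173/4943294070 ≈ 2.1950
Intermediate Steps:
S(L, v) = 4
-120203/(101330 - 1*(-71700)) + 165112/((-267*(S(-14, 3) - 218))) = -120203/(101330 - 1*(-71700)) + 165112/((-267*(4 - 218))) = -120203/(101330 + 71700) + 165112/((-267*(-214))) = -120203/173030 + 165112/57138 = -120203*1/173030 + 165112*(1/57138) = -120203/173030 + 82556/28569 = 10850585173/4943294070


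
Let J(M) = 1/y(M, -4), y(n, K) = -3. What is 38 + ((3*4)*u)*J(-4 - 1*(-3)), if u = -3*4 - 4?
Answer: 102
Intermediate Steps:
u = -16 (u = -12 - 4 = -16)
J(M) = -1/3 (J(M) = 1/(-3) = -1/3)
38 + ((3*4)*u)*J(-4 - 1*(-3)) = 38 + ((3*4)*(-16))*(-1/3) = 38 + (12*(-16))*(-1/3) = 38 - 192*(-1/3) = 38 + 64 = 102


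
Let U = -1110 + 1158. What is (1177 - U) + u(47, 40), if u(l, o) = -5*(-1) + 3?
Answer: 1137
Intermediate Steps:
u(l, o) = 8 (u(l, o) = 5 + 3 = 8)
U = 48
(1177 - U) + u(47, 40) = (1177 - 1*48) + 8 = (1177 - 48) + 8 = 1129 + 8 = 1137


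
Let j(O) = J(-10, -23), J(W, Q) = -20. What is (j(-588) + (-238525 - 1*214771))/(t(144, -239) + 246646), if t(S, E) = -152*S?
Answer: -226658/112379 ≈ -2.0169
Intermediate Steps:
j(O) = -20
(j(-588) + (-238525 - 1*214771))/(t(144, -239) + 246646) = (-20 + (-238525 - 1*214771))/(-152*144 + 246646) = (-20 + (-238525 - 214771))/(-21888 + 246646) = (-20 - 453296)/224758 = -453316*1/224758 = -226658/112379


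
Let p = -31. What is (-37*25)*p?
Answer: 28675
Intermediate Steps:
(-37*25)*p = -37*25*(-31) = -925*(-31) = 28675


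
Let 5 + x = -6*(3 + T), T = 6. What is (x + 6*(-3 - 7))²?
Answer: 14161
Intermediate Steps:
x = -59 (x = -5 - 6*(3 + 6) = -5 - 6*9 = -5 - 54 = -59)
(x + 6*(-3 - 7))² = (-59 + 6*(-3 - 7))² = (-59 + 6*(-10))² = (-59 - 60)² = (-119)² = 14161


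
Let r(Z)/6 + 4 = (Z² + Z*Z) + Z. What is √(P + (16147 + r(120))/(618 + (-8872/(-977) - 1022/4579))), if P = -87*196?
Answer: I*√3659037642415012924306/467393748 ≈ 129.42*I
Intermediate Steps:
P = -17052
r(Z) = -24 + 6*Z + 12*Z² (r(Z) = -24 + 6*((Z² + Z*Z) + Z) = -24 + 6*((Z² + Z²) + Z) = -24 + 6*(2*Z² + Z) = -24 + 6*(Z + 2*Z²) = -24 + (6*Z + 12*Z²) = -24 + 6*Z + 12*Z²)
√(P + (16147 + r(120))/(618 + (-8872/(-977) - 1022/4579))) = √(-17052 + (16147 + (-24 + 6*120 + 12*120²))/(618 + (-8872/(-977) - 1022/4579))) = √(-17052 + (16147 + (-24 + 720 + 12*14400))/(618 + (-8872*(-1/977) - 1022*1/4579))) = √(-17052 + (16147 + (-24 + 720 + 172800))/(618 + (8872/977 - 1022/4579))) = √(-17052 + (16147 + 173496)/(618 + 39626394/4473683)) = √(-17052 + 189643/(2804362488/4473683)) = √(-17052 + 189643*(4473683/2804362488)) = √(-17052 + 848402665169/2804362488) = √(-46971586480207/2804362488) = I*√3659037642415012924306/467393748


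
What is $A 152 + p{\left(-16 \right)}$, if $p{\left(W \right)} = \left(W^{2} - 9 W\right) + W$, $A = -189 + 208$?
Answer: $3272$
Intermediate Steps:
$A = 19$
$p{\left(W \right)} = W^{2} - 8 W$
$A 152 + p{\left(-16 \right)} = 19 \cdot 152 - 16 \left(-8 - 16\right) = 2888 - -384 = 2888 + 384 = 3272$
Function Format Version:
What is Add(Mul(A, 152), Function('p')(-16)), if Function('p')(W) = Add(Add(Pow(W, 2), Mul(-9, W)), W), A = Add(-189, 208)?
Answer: 3272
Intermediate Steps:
A = 19
Function('p')(W) = Add(Pow(W, 2), Mul(-8, W))
Add(Mul(A, 152), Function('p')(-16)) = Add(Mul(19, 152), Mul(-16, Add(-8, -16))) = Add(2888, Mul(-16, -24)) = Add(2888, 384) = 3272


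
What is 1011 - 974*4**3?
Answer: -61325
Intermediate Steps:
1011 - 974*4**3 = 1011 - 974*64 = 1011 - 62336 = -61325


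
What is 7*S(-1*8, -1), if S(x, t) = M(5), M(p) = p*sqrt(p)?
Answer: 35*sqrt(5) ≈ 78.262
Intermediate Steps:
M(p) = p**(3/2)
S(x, t) = 5*sqrt(5) (S(x, t) = 5**(3/2) = 5*sqrt(5))
7*S(-1*8, -1) = 7*(5*sqrt(5)) = 35*sqrt(5)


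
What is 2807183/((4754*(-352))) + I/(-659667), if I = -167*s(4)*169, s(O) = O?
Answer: -1662891612125/1103892035136 ≈ -1.5064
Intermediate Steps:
I = -112892 (I = -167*4*169 = -668*169 = -112892)
2807183/((4754*(-352))) + I/(-659667) = 2807183/((4754*(-352))) - 112892/(-659667) = 2807183/(-1673408) - 112892*(-1/659667) = 2807183*(-1/1673408) + 112892/659667 = -2807183/1673408 + 112892/659667 = -1662891612125/1103892035136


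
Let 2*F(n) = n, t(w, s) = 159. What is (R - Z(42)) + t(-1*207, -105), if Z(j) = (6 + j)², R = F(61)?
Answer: -4229/2 ≈ -2114.5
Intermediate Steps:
F(n) = n/2
R = 61/2 (R = (½)*61 = 61/2 ≈ 30.500)
(R - Z(42)) + t(-1*207, -105) = (61/2 - (6 + 42)²) + 159 = (61/2 - 1*48²) + 159 = (61/2 - 1*2304) + 159 = (61/2 - 2304) + 159 = -4547/2 + 159 = -4229/2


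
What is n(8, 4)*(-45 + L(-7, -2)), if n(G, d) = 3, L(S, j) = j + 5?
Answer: -126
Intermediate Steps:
L(S, j) = 5 + j
n(8, 4)*(-45 + L(-7, -2)) = 3*(-45 + (5 - 2)) = 3*(-45 + 3) = 3*(-42) = -126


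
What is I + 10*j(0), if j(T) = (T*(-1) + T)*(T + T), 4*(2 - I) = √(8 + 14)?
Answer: 2 - √22/4 ≈ 0.82740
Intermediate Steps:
I = 2 - √22/4 (I = 2 - √(8 + 14)/4 = 2 - √22/4 ≈ 0.82740)
j(T) = 0 (j(T) = (-T + T)*(2*T) = 0*(2*T) = 0)
I + 10*j(0) = (2 - √22/4) + 10*0 = (2 - √22/4) + 0 = 2 - √22/4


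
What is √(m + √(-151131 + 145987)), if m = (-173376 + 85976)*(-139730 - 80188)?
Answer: √(19220833200 + 2*I*√1286) ≈ 1.3864e+5 + 0.e-4*I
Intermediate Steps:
m = 19220833200 (m = -87400*(-219918) = 19220833200)
√(m + √(-151131 + 145987)) = √(19220833200 + √(-151131 + 145987)) = √(19220833200 + √(-5144)) = √(19220833200 + 2*I*√1286)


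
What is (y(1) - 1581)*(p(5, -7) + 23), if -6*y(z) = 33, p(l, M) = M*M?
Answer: -114228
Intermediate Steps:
p(l, M) = M²
y(z) = -11/2 (y(z) = -⅙*33 = -11/2)
(y(1) - 1581)*(p(5, -7) + 23) = (-11/2 - 1581)*((-7)² + 23) = -3173*(49 + 23)/2 = -3173/2*72 = -114228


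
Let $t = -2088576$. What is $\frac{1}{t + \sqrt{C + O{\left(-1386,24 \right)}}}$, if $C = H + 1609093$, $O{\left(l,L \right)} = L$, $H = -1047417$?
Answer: $- \frac{522144}{1090537286519} - \frac{5 \sqrt{5617}}{2181074573038} \approx -4.7897 \cdot 10^{-7}$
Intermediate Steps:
$C = 561676$ ($C = -1047417 + 1609093 = 561676$)
$\frac{1}{t + \sqrt{C + O{\left(-1386,24 \right)}}} = \frac{1}{-2088576 + \sqrt{561676 + 24}} = \frac{1}{-2088576 + \sqrt{561700}} = \frac{1}{-2088576 + 10 \sqrt{5617}}$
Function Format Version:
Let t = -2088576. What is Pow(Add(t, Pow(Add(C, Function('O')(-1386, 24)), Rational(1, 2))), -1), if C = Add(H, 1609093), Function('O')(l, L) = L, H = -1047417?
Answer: Add(Rational(-522144, 1090537286519), Mul(Rational(-5, 2181074573038), Pow(5617, Rational(1, 2)))) ≈ -4.7897e-7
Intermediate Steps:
C = 561676 (C = Add(-1047417, 1609093) = 561676)
Pow(Add(t, Pow(Add(C, Function('O')(-1386, 24)), Rational(1, 2))), -1) = Pow(Add(-2088576, Pow(Add(561676, 24), Rational(1, 2))), -1) = Pow(Add(-2088576, Pow(561700, Rational(1, 2))), -1) = Pow(Add(-2088576, Mul(10, Pow(5617, Rational(1, 2)))), -1)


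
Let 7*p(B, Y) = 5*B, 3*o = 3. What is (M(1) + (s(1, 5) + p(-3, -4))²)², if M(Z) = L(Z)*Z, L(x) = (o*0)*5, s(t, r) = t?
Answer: 4096/2401 ≈ 1.7060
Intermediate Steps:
o = 1 (o = (⅓)*3 = 1)
L(x) = 0 (L(x) = (1*0)*5 = 0*5 = 0)
M(Z) = 0 (M(Z) = 0*Z = 0)
p(B, Y) = 5*B/7 (p(B, Y) = (5*B)/7 = 5*B/7)
(M(1) + (s(1, 5) + p(-3, -4))²)² = (0 + (1 + (5/7)*(-3))²)² = (0 + (1 - 15/7)²)² = (0 + (-8/7)²)² = (0 + 64/49)² = (64/49)² = 4096/2401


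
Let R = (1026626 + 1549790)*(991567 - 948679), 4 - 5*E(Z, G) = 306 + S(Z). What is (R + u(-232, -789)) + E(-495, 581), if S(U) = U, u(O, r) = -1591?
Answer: 552486639278/5 ≈ 1.1050e+11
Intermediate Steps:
E(Z, G) = -302/5 - Z/5 (E(Z, G) = 4/5 - (306 + Z)/5 = 4/5 + (-306/5 - Z/5) = -302/5 - Z/5)
R = 110497329408 (R = 2576416*42888 = 110497329408)
(R + u(-232, -789)) + E(-495, 581) = (110497329408 - 1591) + (-302/5 - 1/5*(-495)) = 110497327817 + (-302/5 + 99) = 110497327817 + 193/5 = 552486639278/5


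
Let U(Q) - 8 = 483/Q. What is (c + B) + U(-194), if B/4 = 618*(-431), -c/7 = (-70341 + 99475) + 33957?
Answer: -292370317/194 ≈ -1.5071e+6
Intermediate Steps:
U(Q) = 8 + 483/Q
c = -441637 (c = -7*((-70341 + 99475) + 33957) = -7*(29134 + 33957) = -7*63091 = -441637)
B = -1065432 (B = 4*(618*(-431)) = 4*(-266358) = -1065432)
(c + B) + U(-194) = (-441637 - 1065432) + (8 + 483/(-194)) = -1507069 + (8 + 483*(-1/194)) = -1507069 + (8 - 483/194) = -1507069 + 1069/194 = -292370317/194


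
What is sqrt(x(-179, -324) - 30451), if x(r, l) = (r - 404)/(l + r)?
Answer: I*sqrt(7704083810)/503 ≈ 174.5*I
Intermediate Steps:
x(r, l) = (-404 + r)/(l + r)
sqrt(x(-179, -324) - 30451) = sqrt((-404 - 179)/(-324 - 179) - 30451) = sqrt(-583/(-503) - 30451) = sqrt(-1/503*(-583) - 30451) = sqrt(583/503 - 30451) = sqrt(-15316270/503) = I*sqrt(7704083810)/503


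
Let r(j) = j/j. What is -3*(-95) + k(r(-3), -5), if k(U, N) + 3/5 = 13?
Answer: 1487/5 ≈ 297.40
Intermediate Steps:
r(j) = 1
k(U, N) = 62/5 (k(U, N) = -3/5 + 13 = 62/5)
-3*(-95) + k(r(-3), -5) = -3*(-95) + 62/5 = 285 + 62/5 = 1487/5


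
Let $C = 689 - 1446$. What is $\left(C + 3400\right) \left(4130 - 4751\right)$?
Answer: $-1641303$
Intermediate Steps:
$C = -757$
$\left(C + 3400\right) \left(4130 - 4751\right) = \left(-757 + 3400\right) \left(4130 - 4751\right) = 2643 \left(-621\right) = -1641303$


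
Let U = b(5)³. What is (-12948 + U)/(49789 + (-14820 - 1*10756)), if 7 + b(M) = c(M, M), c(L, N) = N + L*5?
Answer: -781/24213 ≈ -0.032255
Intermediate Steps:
c(L, N) = N + 5*L
b(M) = -7 + 6*M (b(M) = -7 + (M + 5*M) = -7 + 6*M)
U = 12167 (U = (-7 + 6*5)³ = (-7 + 30)³ = 23³ = 12167)
(-12948 + U)/(49789 + (-14820 - 1*10756)) = (-12948 + 12167)/(49789 + (-14820 - 1*10756)) = -781/(49789 + (-14820 - 10756)) = -781/(49789 - 25576) = -781/24213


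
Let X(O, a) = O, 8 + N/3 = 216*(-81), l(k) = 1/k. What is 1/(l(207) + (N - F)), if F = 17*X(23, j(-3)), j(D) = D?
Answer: -207/10950920 ≈ -1.8903e-5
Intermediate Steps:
N = -52512 (N = -24 + 3*(216*(-81)) = -24 + 3*(-17496) = -24 - 52488 = -52512)
F = 391 (F = 17*23 = 391)
1/(l(207) + (N - F)) = 1/(1/207 + (-52512 - 1*391)) = 1/(1/207 + (-52512 - 391)) = 1/(1/207 - 52903) = 1/(-10950920/207) = -207/10950920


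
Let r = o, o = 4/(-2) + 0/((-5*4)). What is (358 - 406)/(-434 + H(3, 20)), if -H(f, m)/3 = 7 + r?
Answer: 48/449 ≈ 0.10690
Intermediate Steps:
o = -2 (o = 4*(-½) + 0/(-20) = -2 + 0*(-1/20) = -2 + 0 = -2)
r = -2
H(f, m) = -15 (H(f, m) = -3*(7 - 2) = -3*5 = -15)
(358 - 406)/(-434 + H(3, 20)) = (358 - 406)/(-434 - 15) = -48/(-449) = -48*(-1/449) = 48/449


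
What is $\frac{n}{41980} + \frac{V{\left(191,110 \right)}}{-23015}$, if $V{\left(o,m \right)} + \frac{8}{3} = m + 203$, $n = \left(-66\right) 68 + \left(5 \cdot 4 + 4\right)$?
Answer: $- \frac{17365013}{144925455} \approx -0.11982$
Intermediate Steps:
$n = -4464$ ($n = -4488 + \left(20 + 4\right) = -4488 + 24 = -4464$)
$V{\left(o,m \right)} = \frac{601}{3} + m$ ($V{\left(o,m \right)} = - \frac{8}{3} + \left(m + 203\right) = - \frac{8}{3} + \left(203 + m\right) = \frac{601}{3} + m$)
$\frac{n}{41980} + \frac{V{\left(191,110 \right)}}{-23015} = - \frac{4464}{41980} + \frac{\frac{601}{3} + 110}{-23015} = \left(-4464\right) \frac{1}{41980} + \frac{931}{3} \left(- \frac{1}{23015}\right) = - \frac{1116}{10495} - \frac{931}{69045} = - \frac{17365013}{144925455}$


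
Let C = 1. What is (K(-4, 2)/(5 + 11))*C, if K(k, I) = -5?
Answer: -5/16 ≈ -0.31250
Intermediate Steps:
(K(-4, 2)/(5 + 11))*C = -5/(5 + 11)*1 = -5/16*1 = -5/16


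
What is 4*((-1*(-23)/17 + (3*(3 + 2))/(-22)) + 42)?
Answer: 31918/187 ≈ 170.68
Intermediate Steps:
4*((-1*(-23)/17 + (3*(3 + 2))/(-22)) + 42) = 4*((23*(1/17) + (3*5)*(-1/22)) + 42) = 4*((23/17 + 15*(-1/22)) + 42) = 4*((23/17 - 15/22) + 42) = 4*(251/374 + 42) = 4*(15959/374) = 31918/187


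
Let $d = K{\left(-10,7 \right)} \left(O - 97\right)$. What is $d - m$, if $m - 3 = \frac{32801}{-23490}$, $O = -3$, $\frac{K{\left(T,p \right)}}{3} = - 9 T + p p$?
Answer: $- \frac{979570669}{23490} \approx -41702.0$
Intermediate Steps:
$K{\left(T,p \right)} = - 27 T + 3 p^{2}$ ($K{\left(T,p \right)} = 3 \left(- 9 T + p p\right) = 3 \left(- 9 T + p^{2}\right) = 3 \left(p^{2} - 9 T\right) = - 27 T + 3 p^{2}$)
$m = \frac{37669}{23490}$ ($m = 3 + \frac{32801}{-23490} = 3 + 32801 \left(- \frac{1}{23490}\right) = 3 - \frac{32801}{23490} = \frac{37669}{23490} \approx 1.6036$)
$d = -41700$ ($d = \left(\left(-27\right) \left(-10\right) + 3 \cdot 7^{2}\right) \left(-3 - 97\right) = \left(270 + 3 \cdot 49\right) \left(-100\right) = \left(270 + 147\right) \left(-100\right) = 417 \left(-100\right) = -41700$)
$d - m = -41700 - \frac{37669}{23490} = - \frac{979570669}{23490}$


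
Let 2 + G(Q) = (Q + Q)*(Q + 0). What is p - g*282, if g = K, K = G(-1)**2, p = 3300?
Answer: 3300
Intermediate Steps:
G(Q) = -2 + 2*Q**2 (G(Q) = -2 + (Q + Q)*(Q + 0) = -2 + (2*Q)*Q = -2 + 2*Q**2)
K = 0 (K = (-2 + 2*(-1)**2)**2 = (-2 + 2*1)**2 = (-2 + 2)**2 = 0**2 = 0)
g = 0
p - g*282 = 3300 - 0*282 = 3300 - 1*0 = 3300 + 0 = 3300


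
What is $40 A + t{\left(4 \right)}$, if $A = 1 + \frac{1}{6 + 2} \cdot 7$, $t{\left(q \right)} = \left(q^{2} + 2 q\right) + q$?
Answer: $103$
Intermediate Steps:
$t{\left(q \right)} = q^{2} + 3 q$
$A = \frac{15}{8}$ ($A = 1 + \frac{1}{8} \cdot 7 = 1 + \frac{7}{8} = \frac{15}{8} \approx 1.875$)
$40 A + t{\left(4 \right)} = 40 \cdot \frac{15}{8} + 4 \left(3 + 4\right) = 75 + 4 \cdot 7 = 75 + 28 = 103$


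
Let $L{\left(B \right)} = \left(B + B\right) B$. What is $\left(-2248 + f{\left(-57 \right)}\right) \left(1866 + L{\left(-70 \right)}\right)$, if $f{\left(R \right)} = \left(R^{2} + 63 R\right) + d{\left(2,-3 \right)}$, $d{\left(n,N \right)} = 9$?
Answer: $-30109946$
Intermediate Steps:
$L{\left(B \right)} = 2 B^{2}$ ($L{\left(B \right)} = 2 B B = 2 B^{2}$)
$f{\left(R \right)} = 9 + R^{2} + 63 R$ ($f{\left(R \right)} = \left(R^{2} + 63 R\right) + 9 = 9 + R^{2} + 63 R$)
$\left(-2248 + f{\left(-57 \right)}\right) \left(1866 + L{\left(-70 \right)}\right) = \left(-2248 + \left(9 + \left(-57\right)^{2} + 63 \left(-57\right)\right)\right) \left(1866 + 2 \left(-70\right)^{2}\right) = \left(-2248 + \left(9 + 3249 - 3591\right)\right) \left(1866 + 2 \cdot 4900\right) = \left(-2248 - 333\right) \left(1866 + 9800\right) = \left(-2581\right) 11666 = -30109946$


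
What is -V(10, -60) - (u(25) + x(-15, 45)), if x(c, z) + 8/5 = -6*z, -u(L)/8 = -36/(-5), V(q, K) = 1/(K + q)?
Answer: 16461/50 ≈ 329.22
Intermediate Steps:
u(L) = -288/5 (u(L) = -(-288)/(-5) = -(-288)*(-1)/5 = -8*36/5 = -288/5)
x(c, z) = -8/5 - 6*z
-V(10, -60) - (u(25) + x(-15, 45)) = -1/(-60 + 10) - (-288/5 + (-8/5 - 6*45)) = -1/(-50) - (-288/5 + (-8/5 - 270)) = -1*(-1/50) - (-288/5 - 1358/5) = 1/50 - 1*(-1646/5) = 1/50 + 1646/5 = 16461/50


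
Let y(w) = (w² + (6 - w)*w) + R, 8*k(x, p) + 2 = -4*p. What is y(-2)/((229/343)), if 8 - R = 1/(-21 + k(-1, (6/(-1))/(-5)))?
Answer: -592704/100073 ≈ -5.9227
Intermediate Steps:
k(x, p) = -¼ - p/2 (k(x, p) = -¼ + (-4*p)/8 = -¼ - p/2)
R = 3516/437 (R = 8 - 1/(-21 + (-¼ - 6/(-1)/(2*(-5)))) = 8 - 1/(-21 + (-¼ - 6*(-1)*(-1)/(2*5))) = 8 - 1/(-21 + (-¼ - (-3)*(-1)/5)) = 8 - 1/(-21 + (-¼ - ½*6/5)) = 8 - 1/(-21 + (-¼ - ⅗)) = 8 - 1/(-21 - 17/20) = 8 - 1/(-437/20) = 8 - 1*(-20/437) = 8 + 20/437 = 3516/437 ≈ 8.0458)
y(w) = 3516/437 + w² + w*(6 - w) (y(w) = (w² + (6 - w)*w) + 3516/437 = (w² + w*(6 - w)) + 3516/437 = 3516/437 + w² + w*(6 - w))
y(-2)/((229/343)) = (3516/437 + 6*(-2))/((229/343)) = (3516/437 - 12)/((229*(1/343))) = -1728/(437*229/343) = -1728/437*343/229 = -592704/100073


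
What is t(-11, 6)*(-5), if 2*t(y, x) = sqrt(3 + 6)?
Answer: -15/2 ≈ -7.5000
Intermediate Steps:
t(y, x) = 3/2 (t(y, x) = sqrt(3 + 6)/2 = sqrt(9)/2 = (1/2)*3 = 3/2)
t(-11, 6)*(-5) = (3/2)*(-5) = -15/2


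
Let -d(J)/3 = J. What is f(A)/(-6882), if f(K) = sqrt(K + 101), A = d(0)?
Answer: -sqrt(101)/6882 ≈ -0.0014603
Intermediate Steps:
d(J) = -3*J
A = 0 (A = -3*0 = 0)
f(K) = sqrt(101 + K)
f(A)/(-6882) = sqrt(101 + 0)/(-6882) = sqrt(101)*(-1/6882) = -sqrt(101)/6882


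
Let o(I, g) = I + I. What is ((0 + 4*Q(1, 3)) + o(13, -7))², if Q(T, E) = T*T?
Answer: 900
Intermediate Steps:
Q(T, E) = T²
o(I, g) = 2*I
((0 + 4*Q(1, 3)) + o(13, -7))² = ((0 + 4*1²) + 2*13)² = ((0 + 4*1) + 26)² = ((0 + 4) + 26)² = (4 + 26)² = 30² = 900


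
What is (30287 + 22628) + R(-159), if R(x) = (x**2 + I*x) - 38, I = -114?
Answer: 96284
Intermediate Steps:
R(x) = -38 + x**2 - 114*x (R(x) = (x**2 - 114*x) - 38 = -38 + x**2 - 114*x)
(30287 + 22628) + R(-159) = (30287 + 22628) + (-38 + (-159)**2 - 114*(-159)) = 52915 + (-38 + 25281 + 18126) = 52915 + 43369 = 96284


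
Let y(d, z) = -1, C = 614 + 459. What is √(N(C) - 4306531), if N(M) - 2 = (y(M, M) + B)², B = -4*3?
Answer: 2*I*√1076590 ≈ 2075.2*I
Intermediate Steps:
C = 1073
B = -12
N(M) = 171 (N(M) = 2 + (-1 - 12)² = 2 + (-13)² = 2 + 169 = 171)
√(N(C) - 4306531) = √(171 - 4306531) = √(-4306360) = 2*I*√1076590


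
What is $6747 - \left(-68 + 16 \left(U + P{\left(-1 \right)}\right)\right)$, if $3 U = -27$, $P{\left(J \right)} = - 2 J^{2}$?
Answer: $6991$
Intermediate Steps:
$U = -9$ ($U = \frac{1}{3} \left(-27\right) = -9$)
$6747 - \left(-68 + 16 \left(U + P{\left(-1 \right)}\right)\right) = 6747 - \left(-68 + 16 \left(-9 - 2 \left(-1\right)^{2}\right)\right) = 6747 - \left(-68 + 16 \left(-9 - 2\right)\right) = 6747 + \left(68 - -176\right) = 6747 + \left(68 + 176\right) = 6747 + 244 = 6991$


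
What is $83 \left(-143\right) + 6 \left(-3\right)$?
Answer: $-11887$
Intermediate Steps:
$83 \left(-143\right) + 6 \left(-3\right) = -11869 - 18 = -11887$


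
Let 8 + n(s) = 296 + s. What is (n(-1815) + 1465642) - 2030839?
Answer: -566724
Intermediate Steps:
n(s) = 288 + s (n(s) = -8 + (296 + s) = 288 + s)
(n(-1815) + 1465642) - 2030839 = ((288 - 1815) + 1465642) - 2030839 = (-1527 + 1465642) - 2030839 = 1464115 - 2030839 = -566724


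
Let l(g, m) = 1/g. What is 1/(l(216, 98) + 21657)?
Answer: 216/4677913 ≈ 4.6174e-5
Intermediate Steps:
1/(l(216, 98) + 21657) = 1/(1/216 + 21657) = 1/(4677913/216) = 216/4677913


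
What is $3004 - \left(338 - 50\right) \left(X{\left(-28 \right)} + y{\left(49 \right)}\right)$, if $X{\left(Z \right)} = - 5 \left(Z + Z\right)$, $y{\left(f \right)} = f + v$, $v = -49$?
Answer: $-77636$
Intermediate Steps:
$y{\left(f \right)} = -49 + f$ ($y{\left(f \right)} = f - 49 = -49 + f$)
$X{\left(Z \right)} = - 10 Z$ ($X{\left(Z \right)} = - 5 \cdot 2 Z = - 10 Z$)
$3004 - \left(338 - 50\right) \left(X{\left(-28 \right)} + y{\left(49 \right)}\right) = 3004 - \left(338 - 50\right) \left(\left(-10\right) \left(-28\right) + \left(-49 + 49\right)\right) = 3004 - 288 \left(280 + 0\right) = 3004 - 288 \cdot 280 = 3004 - 80640 = -77636$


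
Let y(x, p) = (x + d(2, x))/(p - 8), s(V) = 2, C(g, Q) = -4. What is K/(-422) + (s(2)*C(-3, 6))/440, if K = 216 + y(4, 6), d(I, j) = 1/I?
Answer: -48713/92840 ≈ -0.52470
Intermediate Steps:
y(x, p) = (½ + x)/(-8 + p) (y(x, p) = (x + 1/2)/(p - 8) = (x + ½)/(-8 + p) = (½ + x)/(-8 + p))
K = 855/4 (K = 216 + (½ + 4)/(-8 + 6) = 216 + (9/2)/(-2) = 216 - ½*9/2 = 216 - 9/4 = 855/4 ≈ 213.75)
K/(-422) + (s(2)*C(-3, 6))/440 = (855/4)/(-422) + (2*(-4))/440 = (855/4)*(-1/422) - 8*1/440 = -855/1688 - 1/55 = -48713/92840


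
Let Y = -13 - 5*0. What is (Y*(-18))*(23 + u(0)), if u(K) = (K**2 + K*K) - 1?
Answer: 5148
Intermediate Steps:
u(K) = -1 + 2*K**2 (u(K) = (K**2 + K**2) - 1 = 2*K**2 - 1 = -1 + 2*K**2)
Y = -13 (Y = -13 - 1*0 = -13 + 0 = -13)
(Y*(-18))*(23 + u(0)) = (-13*(-18))*(23 + (-1 + 2*0**2)) = 234*(23 + (-1 + 2*0)) = 234*(23 + (-1 + 0)) = 234*(23 - 1) = 234*22 = 5148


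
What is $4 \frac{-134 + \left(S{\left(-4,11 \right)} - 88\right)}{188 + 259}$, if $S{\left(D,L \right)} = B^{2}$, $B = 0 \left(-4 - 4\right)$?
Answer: $- \frac{296}{149} \approx -1.9866$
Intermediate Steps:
$B = 0$ ($B = 0 \left(-8\right) = 0$)
$S{\left(D,L \right)} = 0$ ($S{\left(D,L \right)} = 0^{2} = 0$)
$4 \frac{-134 + \left(S{\left(-4,11 \right)} - 88\right)}{188 + 259} = 4 \frac{-134 + \left(0 - 88\right)}{188 + 259} = 4 \frac{-134 + \left(0 - 88\right)}{447} = 4 \left(-134 - 88\right) \frac{1}{447} = 4 \left(\left(-222\right) \frac{1}{447}\right) = 4 \left(- \frac{74}{149}\right) = - \frac{296}{149}$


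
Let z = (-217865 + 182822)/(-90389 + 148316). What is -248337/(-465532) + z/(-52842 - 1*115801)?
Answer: 808672086685811/1515924740784484 ≈ 0.53345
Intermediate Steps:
z = -11681/19309 (z = -35043/57927 = -35043*1/57927 = -11681/19309 ≈ -0.60495)
-248337/(-465532) + z/(-52842 - 1*115801) = -248337/(-465532) - 11681/(19309*(-52842 - 1*115801)) = -248337*(-1/465532) - 11681/(19309*(-52842 - 115801)) = 248337/465532 - 11681/19309/(-168643) = 248337/465532 - 11681/19309*(-1/168643) = 248337/465532 + 11681/3256327687 = 808672086685811/1515924740784484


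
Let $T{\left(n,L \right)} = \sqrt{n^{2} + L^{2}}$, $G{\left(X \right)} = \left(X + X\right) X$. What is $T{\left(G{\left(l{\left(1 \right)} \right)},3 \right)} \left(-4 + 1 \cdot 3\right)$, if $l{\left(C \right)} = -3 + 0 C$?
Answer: $- 3 \sqrt{37} \approx -18.248$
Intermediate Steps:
$l{\left(C \right)} = -3$ ($l{\left(C \right)} = -3 + 0 = -3$)
$G{\left(X \right)} = 2 X^{2}$ ($G{\left(X \right)} = 2 X X = 2 X^{2}$)
$T{\left(n,L \right)} = \sqrt{L^{2} + n^{2}}$
$T{\left(G{\left(l{\left(1 \right)} \right)},3 \right)} \left(-4 + 1 \cdot 3\right) = \sqrt{3^{2} + \left(2 \left(-3\right)^{2}\right)^{2}} \left(-4 + 1 \cdot 3\right) = \sqrt{9 + \left(2 \cdot 9\right)^{2}} \left(-4 + 3\right) = \sqrt{9 + 18^{2}} \left(-1\right) = \sqrt{9 + 324} \left(-1\right) = \sqrt{333} \left(-1\right) = 3 \sqrt{37} \left(-1\right) = - 3 \sqrt{37}$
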